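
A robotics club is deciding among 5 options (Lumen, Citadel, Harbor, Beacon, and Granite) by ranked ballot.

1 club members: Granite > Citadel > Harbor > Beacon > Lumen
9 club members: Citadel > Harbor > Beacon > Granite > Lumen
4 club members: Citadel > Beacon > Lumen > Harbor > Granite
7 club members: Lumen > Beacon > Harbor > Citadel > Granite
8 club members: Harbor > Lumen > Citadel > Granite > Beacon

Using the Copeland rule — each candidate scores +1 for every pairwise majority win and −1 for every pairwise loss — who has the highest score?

Pairwise results:
  Lumen vs Citadel: Lumen wins 15–14.
  Lumen vs Harbor: Harbor wins 18–11.
  Lumen vs Beacon: Lumen wins 15–14.
  Lumen vs Granite: Lumen wins 19–10.
  Citadel vs Harbor: Harbor wins 15–14.
  Citadel vs Beacon: Citadel wins 22–7.
  Citadel vs Granite: Citadel wins 28–1.
  Harbor vs Beacon: Harbor wins 18–11.
  Harbor vs Granite: Harbor wins 28–1.
  Beacon vs Granite: Beacon wins 20–9.
Copeland scores (wins − losses):
  Lumen: 3 − 1 = 2
  Citadel: 2 − 2 = 0
  Harbor: 4 − 0 = 4
  Beacon: 1 − 3 = -2
  Granite: 0 − 4 = -4
Harbor has the best Copeland score.

Harbor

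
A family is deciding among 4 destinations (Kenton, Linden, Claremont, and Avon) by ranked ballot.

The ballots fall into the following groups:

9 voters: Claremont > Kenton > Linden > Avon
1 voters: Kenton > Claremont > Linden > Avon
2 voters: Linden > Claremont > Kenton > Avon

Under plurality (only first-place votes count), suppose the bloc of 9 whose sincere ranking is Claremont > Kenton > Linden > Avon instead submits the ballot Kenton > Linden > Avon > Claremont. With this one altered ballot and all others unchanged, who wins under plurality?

First-place totals with the altered ballot: Kenton 10, Linden 2, Claremont 0, Avon 0.
The switch changes the winner from Claremont to Kenton.

Kenton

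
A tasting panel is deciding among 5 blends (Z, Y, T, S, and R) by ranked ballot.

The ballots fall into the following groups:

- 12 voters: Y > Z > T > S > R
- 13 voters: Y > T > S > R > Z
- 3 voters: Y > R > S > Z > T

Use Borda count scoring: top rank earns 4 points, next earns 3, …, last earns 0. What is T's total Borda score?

Borda scores:
  Z: 12·3 + 13·0 + 3·1 = 39
  Y: 12·4 + 13·4 + 3·4 = 112
  T: 12·2 + 13·3 + 3·0 = 63
  S: 12·1 + 13·2 + 3·2 = 44
  R: 12·0 + 13·1 + 3·3 = 22

63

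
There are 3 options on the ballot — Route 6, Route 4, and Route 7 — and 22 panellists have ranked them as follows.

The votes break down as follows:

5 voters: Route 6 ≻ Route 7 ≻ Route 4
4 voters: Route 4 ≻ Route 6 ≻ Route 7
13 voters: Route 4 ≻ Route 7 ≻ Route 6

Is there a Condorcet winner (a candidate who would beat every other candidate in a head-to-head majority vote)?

Yes

Head-to-head results (22 voters total):
Route 6 vs Route 4: Route 4 wins 17–5.
Route 6 vs Route 7: Route 7 wins 13–9.
Route 4 vs Route 7: Route 4 wins 17–5.
Route 4 beats each rival — Route 6 (17–5), Route 7 (17–5) — so Route 4 is the Condorcet winner.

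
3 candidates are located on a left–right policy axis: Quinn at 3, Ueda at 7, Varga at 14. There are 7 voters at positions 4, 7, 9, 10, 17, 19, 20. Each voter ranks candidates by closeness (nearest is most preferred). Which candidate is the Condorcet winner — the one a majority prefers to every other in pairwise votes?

Ueda

With single-peaked preferences on a line, the Condorcet winner is the candidate closest to the median voter.
The median voter (position 10) is closest to Ueda at 7.
Check: Ueda vs Quinn — voters closer to Ueda: 6 of 7.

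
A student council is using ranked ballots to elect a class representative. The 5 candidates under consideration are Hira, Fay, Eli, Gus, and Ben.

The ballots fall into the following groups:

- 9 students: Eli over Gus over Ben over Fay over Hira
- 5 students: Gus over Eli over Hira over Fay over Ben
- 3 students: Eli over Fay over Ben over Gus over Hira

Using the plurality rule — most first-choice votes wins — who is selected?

Eli

First-place vote totals:
  Hira: 0
  Fay: 0
  Eli: 12
  Gus: 5
  Ben: 0
Eli has the most first-place votes.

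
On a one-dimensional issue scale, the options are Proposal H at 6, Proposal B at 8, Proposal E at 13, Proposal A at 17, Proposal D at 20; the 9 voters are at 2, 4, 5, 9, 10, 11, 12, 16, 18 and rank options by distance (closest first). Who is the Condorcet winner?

Proposal B

With single-peaked preferences on a line, the Condorcet winner is the candidate closest to the median voter.
The median voter (position 10) is closest to Proposal B at 8.
Check: Proposal B vs Proposal H — voters closer to Proposal B: 6 of 9.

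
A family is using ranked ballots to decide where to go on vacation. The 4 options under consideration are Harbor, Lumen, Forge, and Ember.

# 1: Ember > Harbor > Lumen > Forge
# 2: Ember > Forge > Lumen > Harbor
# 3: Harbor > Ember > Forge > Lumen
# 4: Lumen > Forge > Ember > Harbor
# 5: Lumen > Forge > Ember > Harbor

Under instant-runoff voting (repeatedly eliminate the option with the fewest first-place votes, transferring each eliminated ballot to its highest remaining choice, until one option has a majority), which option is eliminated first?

Round 1: Lumen 2, Ember 2, Harbor 1, Forge 0. Forge has the fewest and is eliminated.
Round 2: Lumen 2, Ember 2, Harbor 1. Harbor has the fewest and is eliminated.
Round 3: Ember 3, Lumen 2. Ember has a majority.

Forge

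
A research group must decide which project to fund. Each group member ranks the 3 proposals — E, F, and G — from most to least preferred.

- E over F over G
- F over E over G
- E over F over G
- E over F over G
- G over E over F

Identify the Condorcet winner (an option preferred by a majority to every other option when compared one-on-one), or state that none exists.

E

Head-to-head results (5 voters total):
E vs F: E wins 4–1.
E vs G: E wins 4–1.
F vs G: F wins 4–1.
E beats each rival — F (4–1), G (4–1) — so E is the Condorcet winner.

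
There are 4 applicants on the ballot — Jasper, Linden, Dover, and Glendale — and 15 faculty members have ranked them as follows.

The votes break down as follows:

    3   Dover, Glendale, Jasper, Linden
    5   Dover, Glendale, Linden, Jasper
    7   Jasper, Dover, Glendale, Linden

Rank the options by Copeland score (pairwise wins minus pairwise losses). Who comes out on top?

Dover

Pairwise results:
  Jasper vs Linden: Jasper wins 10–5.
  Jasper vs Dover: Dover wins 8–7.
  Jasper vs Glendale: Glendale wins 8–7.
  Linden vs Dover: Dover wins 15–0.
  Linden vs Glendale: Glendale wins 15–0.
  Dover vs Glendale: Dover wins 15–0.
Copeland scores (wins − losses):
  Jasper: 1 − 2 = -1
  Linden: 0 − 3 = -3
  Dover: 3 − 0 = 3
  Glendale: 2 − 1 = 1
Dover has the best Copeland score.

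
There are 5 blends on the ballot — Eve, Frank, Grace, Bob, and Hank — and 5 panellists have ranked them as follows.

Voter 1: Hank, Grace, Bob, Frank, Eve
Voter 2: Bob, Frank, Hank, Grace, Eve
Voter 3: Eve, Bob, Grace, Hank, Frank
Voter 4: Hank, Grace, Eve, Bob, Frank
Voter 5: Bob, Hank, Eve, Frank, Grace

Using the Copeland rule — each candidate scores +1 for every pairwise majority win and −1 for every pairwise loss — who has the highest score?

Bob

Pairwise results:
  Eve vs Frank: Eve wins 3–2.
  Eve vs Grace: Grace wins 3–2.
  Eve vs Bob: Bob wins 3–2.
  Eve vs Hank: Hank wins 4–1.
  Frank vs Grace: Grace wins 3–2.
  Frank vs Bob: Bob wins 5–0.
  Frank vs Hank: Hank wins 4–1.
  Grace vs Bob: Bob wins 3–2.
  Grace vs Hank: Hank wins 4–1.
  Bob vs Hank: Bob wins 3–2.
Copeland scores (wins − losses):
  Eve: 1 − 3 = -2
  Frank: 0 − 4 = -4
  Grace: 2 − 2 = 0
  Bob: 4 − 0 = 4
  Hank: 3 − 1 = 2
Bob has the best Copeland score.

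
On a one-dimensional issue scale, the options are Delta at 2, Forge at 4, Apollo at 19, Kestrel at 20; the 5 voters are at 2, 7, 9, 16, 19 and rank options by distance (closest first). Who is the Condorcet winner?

With single-peaked preferences on a line, the Condorcet winner is the candidate closest to the median voter.
The median voter (position 9) is closest to Forge at 4.
Check: Forge vs Delta — voters closer to Forge: 4 of 5.

Forge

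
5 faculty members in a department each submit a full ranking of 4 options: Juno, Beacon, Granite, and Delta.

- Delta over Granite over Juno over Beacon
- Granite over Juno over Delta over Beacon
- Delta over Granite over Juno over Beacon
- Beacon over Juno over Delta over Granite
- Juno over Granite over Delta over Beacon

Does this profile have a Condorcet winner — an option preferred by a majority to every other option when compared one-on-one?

No

Head-to-head results (5 voters total):
Juno vs Beacon: Juno wins 4–1.
Juno vs Granite: Granite wins 3–2.
Juno vs Delta: Juno wins 3–2.
Beacon vs Granite: Granite wins 4–1.
Beacon vs Delta: Delta wins 4–1.
Granite vs Delta: Delta wins 3–2.
No candidate beats all others: Juno beats Delta beats Granite beats Juno, a majority cycle.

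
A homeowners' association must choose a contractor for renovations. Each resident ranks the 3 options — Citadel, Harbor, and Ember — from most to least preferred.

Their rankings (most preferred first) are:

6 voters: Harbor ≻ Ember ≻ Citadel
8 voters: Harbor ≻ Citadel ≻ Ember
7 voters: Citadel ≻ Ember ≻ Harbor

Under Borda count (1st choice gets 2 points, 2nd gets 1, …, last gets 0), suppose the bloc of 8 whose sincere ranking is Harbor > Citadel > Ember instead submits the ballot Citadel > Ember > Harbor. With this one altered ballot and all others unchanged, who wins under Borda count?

Borda totals with the altered ballot: Citadel 30, Harbor 12, Ember 21.
The switch changes the winner from Harbor to Citadel.

Citadel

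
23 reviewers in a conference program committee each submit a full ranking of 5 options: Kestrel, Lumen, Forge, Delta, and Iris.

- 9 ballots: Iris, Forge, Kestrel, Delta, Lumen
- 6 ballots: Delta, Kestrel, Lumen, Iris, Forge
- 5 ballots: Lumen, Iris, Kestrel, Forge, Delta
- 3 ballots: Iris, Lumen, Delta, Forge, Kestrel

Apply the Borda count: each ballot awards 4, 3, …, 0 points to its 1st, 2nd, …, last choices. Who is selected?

Borda scores:
  Kestrel: 9·2 + 6·3 + 5·2 + 3·0 = 46
  Lumen: 9·0 + 6·2 + 5·4 + 3·3 = 41
  Forge: 9·3 + 6·0 + 5·1 + 3·1 = 35
  Delta: 9·1 + 6·4 + 5·0 + 3·2 = 39
  Iris: 9·4 + 6·1 + 5·3 + 3·4 = 69
Iris has the highest total.

Iris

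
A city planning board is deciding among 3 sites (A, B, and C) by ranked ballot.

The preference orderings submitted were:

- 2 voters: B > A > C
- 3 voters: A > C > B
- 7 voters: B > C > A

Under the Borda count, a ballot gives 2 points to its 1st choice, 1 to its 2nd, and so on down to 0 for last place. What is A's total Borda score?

8

Borda scores:
  A: 2·1 + 3·2 + 7·0 = 8
  B: 2·2 + 3·0 + 7·2 = 18
  C: 2·0 + 3·1 + 7·1 = 10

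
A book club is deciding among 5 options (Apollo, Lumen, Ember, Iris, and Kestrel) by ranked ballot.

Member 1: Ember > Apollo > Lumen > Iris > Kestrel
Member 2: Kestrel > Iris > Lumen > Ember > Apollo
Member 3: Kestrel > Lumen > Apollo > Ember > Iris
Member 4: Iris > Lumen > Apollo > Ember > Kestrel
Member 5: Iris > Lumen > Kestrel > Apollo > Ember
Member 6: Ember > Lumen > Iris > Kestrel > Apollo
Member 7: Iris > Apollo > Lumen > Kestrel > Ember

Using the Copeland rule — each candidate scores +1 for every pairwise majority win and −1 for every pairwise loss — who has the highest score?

Iris

Pairwise results:
  Apollo vs Lumen: Lumen wins 5–2.
  Apollo vs Ember: Apollo wins 4–3.
  Apollo vs Iris: Iris wins 5–2.
  Apollo vs Kestrel: Kestrel wins 4–3.
  Lumen vs Ember: Lumen wins 5–2.
  Lumen vs Iris: Iris wins 4–3.
  Lumen vs Kestrel: Lumen wins 5–2.
  Ember vs Iris: Iris wins 4–3.
  Ember vs Kestrel: Kestrel wins 4–3.
  Iris vs Kestrel: Iris wins 5–2.
Copeland scores (wins − losses):
  Apollo: 1 − 3 = -2
  Lumen: 3 − 1 = 2
  Ember: 0 − 4 = -4
  Iris: 4 − 0 = 4
  Kestrel: 2 − 2 = 0
Iris has the best Copeland score.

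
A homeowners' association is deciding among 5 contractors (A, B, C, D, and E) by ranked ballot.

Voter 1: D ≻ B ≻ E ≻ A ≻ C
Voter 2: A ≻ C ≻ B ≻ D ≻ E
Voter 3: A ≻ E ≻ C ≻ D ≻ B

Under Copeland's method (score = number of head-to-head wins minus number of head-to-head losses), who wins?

A

Pairwise results:
  A vs B: A wins 2–1.
  A vs C: A wins 3–0.
  A vs D: A wins 2–1.
  A vs E: A wins 2–1.
  B vs C: C wins 2–1.
  B vs D: D wins 2–1.
  B vs E: B wins 2–1.
  C vs D: C wins 2–1.
  C vs E: E wins 2–1.
  D vs E: D wins 2–1.
Copeland scores (wins − losses):
  A: 4 − 0 = 4
  B: 1 − 3 = -2
  C: 2 − 2 = 0
  D: 2 − 2 = 0
  E: 1 − 3 = -2
A has the best Copeland score.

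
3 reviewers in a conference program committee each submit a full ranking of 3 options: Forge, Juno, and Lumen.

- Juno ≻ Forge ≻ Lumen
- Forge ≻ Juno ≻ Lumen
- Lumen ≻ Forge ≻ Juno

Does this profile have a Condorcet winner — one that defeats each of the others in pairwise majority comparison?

Yes

Head-to-head results (3 voters total):
Forge vs Juno: Forge wins 2–1.
Forge vs Lumen: Forge wins 2–1.
Juno vs Lumen: Juno wins 2–1.
Forge beats each rival — Juno (2–1), Lumen (2–1) — so Forge is the Condorcet winner.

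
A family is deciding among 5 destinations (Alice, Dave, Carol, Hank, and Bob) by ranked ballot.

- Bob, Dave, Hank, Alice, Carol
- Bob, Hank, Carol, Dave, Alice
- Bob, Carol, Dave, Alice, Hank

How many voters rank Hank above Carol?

Ballots ranking Hank above Carol: 2.
Ballots ranking Carol above Hank: 1.
So 2 of 3 voters prefer Hank to Carol.

2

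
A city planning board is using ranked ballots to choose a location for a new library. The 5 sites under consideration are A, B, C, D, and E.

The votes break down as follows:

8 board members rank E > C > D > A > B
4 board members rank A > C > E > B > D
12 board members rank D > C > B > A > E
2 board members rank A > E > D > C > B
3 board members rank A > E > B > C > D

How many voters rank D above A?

Ballots ranking D above A: 8+12 = 20.
Ballots ranking A above D: 4+2+3 = 9.
So 20 of 29 voters prefer D to A.

20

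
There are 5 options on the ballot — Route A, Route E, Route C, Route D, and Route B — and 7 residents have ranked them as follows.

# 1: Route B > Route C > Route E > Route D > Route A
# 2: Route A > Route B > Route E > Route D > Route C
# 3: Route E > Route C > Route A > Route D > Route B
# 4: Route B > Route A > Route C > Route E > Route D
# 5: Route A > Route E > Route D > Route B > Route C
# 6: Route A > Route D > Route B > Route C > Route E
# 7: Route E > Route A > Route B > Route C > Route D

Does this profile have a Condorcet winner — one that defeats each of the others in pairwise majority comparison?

Yes

Head-to-head results (7 voters total):
Route A vs Route E: Route A wins 4–3.
Route A vs Route C: Route A wins 5–2.
Route A vs Route D: Route A wins 6–1.
Route A vs Route B: Route A wins 5–2.
Route E vs Route C: Route E wins 4–3.
Route E vs Route D: Route E wins 6–1.
Route E vs Route B: Route B wins 4–3.
Route C vs Route D: Route C wins 4–3.
Route C vs Route B: Route B wins 6–1.
Route D vs Route B: Route B wins 4–3.
Route A beats each rival — Route E (4–3), Route C (5–2), Route D (6–1), Route B (5–2) — so Route A is the Condorcet winner.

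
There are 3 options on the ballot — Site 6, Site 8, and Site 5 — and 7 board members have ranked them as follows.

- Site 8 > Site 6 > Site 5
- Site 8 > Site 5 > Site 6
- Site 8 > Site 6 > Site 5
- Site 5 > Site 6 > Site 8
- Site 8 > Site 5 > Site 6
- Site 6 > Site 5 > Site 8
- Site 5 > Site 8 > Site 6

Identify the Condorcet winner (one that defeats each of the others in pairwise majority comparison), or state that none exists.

Site 8

Head-to-head results (7 voters total):
Site 6 vs Site 8: Site 8 wins 5–2.
Site 6 vs Site 5: Site 5 wins 4–3.
Site 8 vs Site 5: Site 8 wins 4–3.
Site 8 beats each rival — Site 6 (5–2), Site 5 (4–3) — so Site 8 is the Condorcet winner.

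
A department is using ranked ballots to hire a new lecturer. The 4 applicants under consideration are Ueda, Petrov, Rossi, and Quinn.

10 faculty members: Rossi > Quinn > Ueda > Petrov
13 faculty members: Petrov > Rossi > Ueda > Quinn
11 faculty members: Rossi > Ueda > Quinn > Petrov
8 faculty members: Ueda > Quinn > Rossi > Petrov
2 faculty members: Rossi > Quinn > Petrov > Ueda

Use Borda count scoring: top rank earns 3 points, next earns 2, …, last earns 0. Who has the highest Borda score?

Borda scores:
  Ueda: 10·1 + 13·1 + 11·2 + 8·3 + 2·0 = 69
  Petrov: 10·0 + 13·3 + 11·0 + 8·0 + 2·1 = 41
  Rossi: 10·3 + 13·2 + 11·3 + 8·1 + 2·3 = 103
  Quinn: 10·2 + 13·0 + 11·1 + 8·2 + 2·2 = 51
Rossi has the highest total.

Rossi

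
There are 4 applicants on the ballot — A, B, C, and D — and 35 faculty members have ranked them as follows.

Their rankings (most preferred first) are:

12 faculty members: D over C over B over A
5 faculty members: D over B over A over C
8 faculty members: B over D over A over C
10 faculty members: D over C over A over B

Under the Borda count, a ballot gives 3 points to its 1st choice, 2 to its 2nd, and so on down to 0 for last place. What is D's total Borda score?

97

Borda scores:
  A: 12·0 + 5·1 + 8·1 + 10·1 = 23
  B: 12·1 + 5·2 + 8·3 + 10·0 = 46
  C: 12·2 + 5·0 + 8·0 + 10·2 = 44
  D: 12·3 + 5·3 + 8·2 + 10·3 = 97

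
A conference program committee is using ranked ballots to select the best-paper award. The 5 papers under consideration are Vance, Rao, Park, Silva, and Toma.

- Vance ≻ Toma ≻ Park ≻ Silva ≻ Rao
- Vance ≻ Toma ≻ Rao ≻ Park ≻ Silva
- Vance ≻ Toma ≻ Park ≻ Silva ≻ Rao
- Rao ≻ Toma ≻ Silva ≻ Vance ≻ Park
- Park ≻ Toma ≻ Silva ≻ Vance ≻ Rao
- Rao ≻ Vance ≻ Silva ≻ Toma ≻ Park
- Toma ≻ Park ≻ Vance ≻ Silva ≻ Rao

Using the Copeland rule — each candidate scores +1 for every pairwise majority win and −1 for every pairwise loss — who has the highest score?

Vance

Pairwise results:
  Vance vs Rao: Vance wins 5–2.
  Vance vs Park: Vance wins 5–2.
  Vance vs Silva: Vance wins 5–2.
  Vance vs Toma: Vance wins 4–3.
  Rao vs Park: Park wins 4–3.
  Rao vs Silva: Silva wins 4–3.
  Rao vs Toma: Toma wins 5–2.
  Park vs Silva: Park wins 5–2.
  Park vs Toma: Toma wins 6–1.
  Silva vs Toma: Toma wins 6–1.
Copeland scores (wins − losses):
  Vance: 4 − 0 = 4
  Rao: 0 − 4 = -4
  Park: 2 − 2 = 0
  Silva: 1 − 3 = -2
  Toma: 3 − 1 = 2
Vance has the best Copeland score.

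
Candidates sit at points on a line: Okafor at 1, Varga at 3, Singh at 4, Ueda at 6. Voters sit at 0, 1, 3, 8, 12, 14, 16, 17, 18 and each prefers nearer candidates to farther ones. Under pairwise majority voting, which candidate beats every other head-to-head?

Ueda

With single-peaked preferences on a line, the Condorcet winner is the candidate closest to the median voter.
The median voter (position 12) is closest to Ueda at 6.
Check: Ueda vs Okafor — voters closer to Ueda: 6 of 9.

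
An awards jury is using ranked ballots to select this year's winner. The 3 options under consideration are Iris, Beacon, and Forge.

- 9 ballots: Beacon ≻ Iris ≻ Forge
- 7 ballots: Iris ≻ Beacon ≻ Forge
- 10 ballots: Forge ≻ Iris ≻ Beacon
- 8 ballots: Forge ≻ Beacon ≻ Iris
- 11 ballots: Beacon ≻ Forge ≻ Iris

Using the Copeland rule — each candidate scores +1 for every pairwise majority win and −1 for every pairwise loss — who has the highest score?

Pairwise results:
  Iris vs Beacon: Beacon wins 28–17.
  Iris vs Forge: Forge wins 29–16.
  Beacon vs Forge: Beacon wins 27–18.
Copeland scores (wins − losses):
  Iris: 0 − 2 = -2
  Beacon: 2 − 0 = 2
  Forge: 1 − 1 = 0
Beacon has the best Copeland score.

Beacon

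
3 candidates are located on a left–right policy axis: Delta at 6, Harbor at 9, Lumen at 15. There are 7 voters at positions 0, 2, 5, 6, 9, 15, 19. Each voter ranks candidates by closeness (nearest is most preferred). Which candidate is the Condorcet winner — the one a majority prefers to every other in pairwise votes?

With single-peaked preferences on a line, the Condorcet winner is the candidate closest to the median voter.
The median voter (position 6) is closest to Delta at 6.
Check: Delta vs Harbor — voters closer to Delta: 4 of 7.

Delta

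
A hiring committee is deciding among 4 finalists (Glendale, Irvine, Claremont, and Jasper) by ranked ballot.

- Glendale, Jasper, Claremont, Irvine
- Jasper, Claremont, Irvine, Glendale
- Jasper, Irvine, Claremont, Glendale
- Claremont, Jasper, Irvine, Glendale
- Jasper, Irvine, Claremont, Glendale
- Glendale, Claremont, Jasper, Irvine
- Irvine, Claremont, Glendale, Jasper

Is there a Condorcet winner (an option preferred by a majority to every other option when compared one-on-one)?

Yes

Head-to-head results (7 voters total):
Glendale vs Irvine: Irvine wins 5–2.
Glendale vs Claremont: Claremont wins 5–2.
Glendale vs Jasper: Jasper wins 4–3.
Irvine vs Claremont: Claremont wins 4–3.
Irvine vs Jasper: Jasper wins 6–1.
Claremont vs Jasper: Jasper wins 4–3.
Jasper beats each rival — Glendale (4–3), Irvine (6–1), Claremont (4–3) — so Jasper is the Condorcet winner.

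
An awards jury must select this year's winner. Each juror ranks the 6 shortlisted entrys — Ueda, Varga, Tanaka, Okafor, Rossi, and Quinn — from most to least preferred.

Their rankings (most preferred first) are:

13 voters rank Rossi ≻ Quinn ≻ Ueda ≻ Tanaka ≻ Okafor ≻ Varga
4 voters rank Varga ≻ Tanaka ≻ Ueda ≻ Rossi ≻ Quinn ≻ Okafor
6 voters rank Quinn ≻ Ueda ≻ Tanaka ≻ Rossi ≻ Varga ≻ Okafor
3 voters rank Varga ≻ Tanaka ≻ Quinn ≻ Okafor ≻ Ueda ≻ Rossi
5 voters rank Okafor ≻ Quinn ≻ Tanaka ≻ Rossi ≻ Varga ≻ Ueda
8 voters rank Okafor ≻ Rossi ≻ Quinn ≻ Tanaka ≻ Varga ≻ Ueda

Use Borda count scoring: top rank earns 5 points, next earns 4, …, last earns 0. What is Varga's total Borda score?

Borda scores:
  Ueda: 13·3 + 4·3 + 6·4 + 3·1 + 5·0 + 8·0 = 78
  Varga: 13·0 + 4·5 + 6·1 + 3·5 + 5·1 + 8·1 = 54
  Tanaka: 13·2 + 4·4 + 6·3 + 3·4 + 5·3 + 8·2 = 103
  Okafor: 13·1 + 4·0 + 6·0 + 3·2 + 5·5 + 8·5 = 84
  Rossi: 13·5 + 4·2 + 6·2 + 3·0 + 5·2 + 8·4 = 127
  Quinn: 13·4 + 4·1 + 6·5 + 3·3 + 5·4 + 8·3 = 139

54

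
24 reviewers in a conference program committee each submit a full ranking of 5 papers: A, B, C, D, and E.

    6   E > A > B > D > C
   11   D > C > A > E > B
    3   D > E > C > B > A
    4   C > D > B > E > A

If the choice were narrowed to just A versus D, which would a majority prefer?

Ballots ranking A above D: 6.
Ballots ranking D above A: 11+3+4 = 18.
D wins the head-to-head, 18–6.

D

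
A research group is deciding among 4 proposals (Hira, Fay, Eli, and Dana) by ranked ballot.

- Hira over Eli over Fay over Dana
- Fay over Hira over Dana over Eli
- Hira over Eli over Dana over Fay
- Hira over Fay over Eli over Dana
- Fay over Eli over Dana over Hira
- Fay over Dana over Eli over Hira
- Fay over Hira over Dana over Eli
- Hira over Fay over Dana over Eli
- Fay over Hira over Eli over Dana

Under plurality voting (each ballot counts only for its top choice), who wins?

First-place vote totals:
  Hira: 4
  Fay: 5
  Eli: 0
  Dana: 0
Fay has the most first-place votes.

Fay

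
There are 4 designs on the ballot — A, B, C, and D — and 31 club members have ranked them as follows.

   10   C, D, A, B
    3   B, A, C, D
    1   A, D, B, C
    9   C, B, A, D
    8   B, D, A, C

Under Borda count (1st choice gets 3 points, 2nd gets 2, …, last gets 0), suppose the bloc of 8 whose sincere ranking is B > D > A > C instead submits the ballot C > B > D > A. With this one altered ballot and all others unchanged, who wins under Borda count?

Borda totals with the altered ballot: A 28, B 44, C 84, D 30.
The winner is unchanged: still C.

C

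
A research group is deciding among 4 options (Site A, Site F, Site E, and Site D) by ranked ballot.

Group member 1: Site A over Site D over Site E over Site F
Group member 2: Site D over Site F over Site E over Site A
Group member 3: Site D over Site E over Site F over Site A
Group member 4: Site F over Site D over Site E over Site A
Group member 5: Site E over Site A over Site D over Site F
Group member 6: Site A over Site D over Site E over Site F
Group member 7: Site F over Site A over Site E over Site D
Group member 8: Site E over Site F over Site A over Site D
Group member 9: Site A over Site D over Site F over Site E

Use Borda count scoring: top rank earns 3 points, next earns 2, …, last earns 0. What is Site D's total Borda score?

Borda scores:
  Site A: 3 + 0 + 0 + 0 + 2 + 3 + 2 + 1 + 3 = 14
  Site F: 0 + 2 + 1 + 3 + 0 + 0 + 3 + 2 + 1 = 12
  Site E: 1 + 1 + 2 + 1 + 3 + 1 + 1 + 3 + 0 = 13
  Site D: 2 + 3 + 3 + 2 + 1 + 2 + 0 + 0 + 2 = 15

15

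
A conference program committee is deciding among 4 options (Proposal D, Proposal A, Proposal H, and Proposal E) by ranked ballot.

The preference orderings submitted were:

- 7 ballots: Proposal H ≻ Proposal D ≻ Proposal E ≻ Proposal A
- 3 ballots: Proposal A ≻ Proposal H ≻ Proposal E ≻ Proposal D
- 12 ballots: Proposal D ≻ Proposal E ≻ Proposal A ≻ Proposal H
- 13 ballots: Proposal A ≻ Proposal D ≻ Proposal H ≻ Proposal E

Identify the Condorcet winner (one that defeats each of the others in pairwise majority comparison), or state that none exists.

Head-to-head results (35 voters total):
Proposal D vs Proposal A: Proposal D wins 19–16.
Proposal D vs Proposal H: Proposal D wins 25–10.
Proposal D vs Proposal E: Proposal D wins 32–3.
Proposal A vs Proposal H: Proposal A wins 28–7.
Proposal A vs Proposal E: Proposal E wins 19–16.
Proposal H vs Proposal E: Proposal H wins 23–12.
Proposal D beats each rival — Proposal A (19–16), Proposal H (25–10), Proposal E (32–3) — so Proposal D is the Condorcet winner.

Proposal D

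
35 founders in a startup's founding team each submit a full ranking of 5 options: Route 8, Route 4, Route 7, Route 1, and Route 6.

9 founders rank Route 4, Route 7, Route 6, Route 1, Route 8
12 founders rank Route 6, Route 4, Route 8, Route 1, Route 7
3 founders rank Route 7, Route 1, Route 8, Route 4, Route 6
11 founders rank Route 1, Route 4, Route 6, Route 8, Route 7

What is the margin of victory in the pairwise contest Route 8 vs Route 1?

11

Ballots ranking Route 8 above Route 1: 12.
Ballots ranking Route 1 above Route 8: 9+3+11 = 23.
Route 1 wins 23–12, a margin of 11.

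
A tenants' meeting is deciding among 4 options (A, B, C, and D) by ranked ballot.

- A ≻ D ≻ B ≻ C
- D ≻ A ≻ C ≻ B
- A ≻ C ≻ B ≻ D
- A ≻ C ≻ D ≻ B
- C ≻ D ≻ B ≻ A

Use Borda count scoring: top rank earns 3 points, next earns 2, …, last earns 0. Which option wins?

A

Borda scores:
  A: 3 + 2 + 3 + 3 + 0 = 11
  B: 1 + 0 + 1 + 0 + 1 = 3
  C: 0 + 1 + 2 + 2 + 3 = 8
  D: 2 + 3 + 0 + 1 + 2 = 8
A has the highest total.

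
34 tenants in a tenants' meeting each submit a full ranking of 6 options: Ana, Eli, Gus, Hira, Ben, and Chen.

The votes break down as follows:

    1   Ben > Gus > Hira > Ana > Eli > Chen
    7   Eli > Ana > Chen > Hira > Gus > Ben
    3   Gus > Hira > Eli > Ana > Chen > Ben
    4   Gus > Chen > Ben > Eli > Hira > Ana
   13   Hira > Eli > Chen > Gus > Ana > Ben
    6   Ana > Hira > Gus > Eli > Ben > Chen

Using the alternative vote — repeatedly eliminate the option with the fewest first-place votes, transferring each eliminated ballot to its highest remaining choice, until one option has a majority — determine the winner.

Round 1: Hira 13, Eli 7, Gus 7, Ana 6, Ben 1, Chen 0. Chen has the fewest and is eliminated.
Round 2: Hira 13, Eli 7, Gus 7, Ana 6, Ben 1. Ben has the fewest and is eliminated.
Round 3: Hira 13, Gus 8, Eli 7, Ana 6. Ana has the fewest and is eliminated.
Round 4: Hira 19, Gus 8, Eli 7. Hira has a majority.

Hira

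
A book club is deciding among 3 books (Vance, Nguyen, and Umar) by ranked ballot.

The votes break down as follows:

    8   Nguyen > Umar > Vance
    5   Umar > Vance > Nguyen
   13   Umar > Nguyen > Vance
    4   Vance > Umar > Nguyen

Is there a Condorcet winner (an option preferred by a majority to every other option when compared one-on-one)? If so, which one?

Umar

Head-to-head results (30 voters total):
Vance vs Nguyen: Nguyen wins 21–9.
Vance vs Umar: Umar wins 26–4.
Nguyen vs Umar: Umar wins 22–8.
Umar beats each rival — Vance (26–4), Nguyen (22–8) — so Umar is the Condorcet winner.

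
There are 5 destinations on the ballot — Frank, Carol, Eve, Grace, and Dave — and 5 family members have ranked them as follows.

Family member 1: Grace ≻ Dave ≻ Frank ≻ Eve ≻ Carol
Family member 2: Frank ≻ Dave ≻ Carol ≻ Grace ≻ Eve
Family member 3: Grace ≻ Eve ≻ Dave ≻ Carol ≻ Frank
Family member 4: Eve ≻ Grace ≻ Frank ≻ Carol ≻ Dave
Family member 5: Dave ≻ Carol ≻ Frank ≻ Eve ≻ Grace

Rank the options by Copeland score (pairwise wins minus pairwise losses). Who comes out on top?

Grace

Pairwise results:
  Frank vs Carol: Frank wins 3–2.
  Frank vs Eve: Frank wins 3–2.
  Frank vs Grace: Grace wins 3–2.
  Frank vs Dave: Dave wins 3–2.
  Carol vs Eve: Eve wins 3–2.
  Carol vs Grace: Grace wins 3–2.
  Carol vs Dave: Dave wins 4–1.
  Eve vs Grace: Grace wins 3–2.
  Eve vs Dave: Dave wins 3–2.
  Grace vs Dave: Grace wins 3–2.
Copeland scores (wins − losses):
  Frank: 2 − 2 = 0
  Carol: 0 − 4 = -4
  Eve: 1 − 3 = -2
  Grace: 4 − 0 = 4
  Dave: 3 − 1 = 2
Grace has the best Copeland score.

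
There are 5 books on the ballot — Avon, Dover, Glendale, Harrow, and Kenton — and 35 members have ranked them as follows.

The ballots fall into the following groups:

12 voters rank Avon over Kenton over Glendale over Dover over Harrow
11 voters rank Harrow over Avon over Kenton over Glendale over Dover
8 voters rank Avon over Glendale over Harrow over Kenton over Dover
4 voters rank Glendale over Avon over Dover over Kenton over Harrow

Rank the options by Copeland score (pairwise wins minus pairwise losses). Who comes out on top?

Avon

Pairwise results:
  Avon vs Dover: Avon wins 35–0.
  Avon vs Glendale: Avon wins 31–4.
  Avon vs Harrow: Avon wins 24–11.
  Avon vs Kenton: Avon wins 35–0.
  Dover vs Glendale: Glendale wins 35–0.
  Dover vs Harrow: Harrow wins 19–16.
  Dover vs Kenton: Kenton wins 31–4.
  Glendale vs Harrow: Glendale wins 24–11.
  Glendale vs Kenton: Kenton wins 23–12.
  Harrow vs Kenton: Harrow wins 19–16.
Copeland scores (wins − losses):
  Avon: 4 − 0 = 4
  Dover: 0 − 4 = -4
  Glendale: 2 − 2 = 0
  Harrow: 2 − 2 = 0
  Kenton: 2 − 2 = 0
Avon has the best Copeland score.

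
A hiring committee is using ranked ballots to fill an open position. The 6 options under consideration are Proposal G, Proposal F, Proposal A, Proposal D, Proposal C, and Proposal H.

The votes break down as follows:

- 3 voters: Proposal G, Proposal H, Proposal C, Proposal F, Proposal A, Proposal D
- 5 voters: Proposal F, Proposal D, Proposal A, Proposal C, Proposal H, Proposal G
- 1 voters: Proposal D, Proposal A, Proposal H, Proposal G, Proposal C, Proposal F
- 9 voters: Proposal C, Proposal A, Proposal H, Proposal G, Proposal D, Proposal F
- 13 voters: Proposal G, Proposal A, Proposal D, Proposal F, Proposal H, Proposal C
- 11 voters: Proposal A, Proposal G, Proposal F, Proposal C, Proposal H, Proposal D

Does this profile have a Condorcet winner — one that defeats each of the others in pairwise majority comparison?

Yes

Head-to-head results (42 voters total):
Proposal G vs Proposal F: Proposal G wins 37–5.
Proposal G vs Proposal A: Proposal A wins 26–16.
Proposal G vs Proposal D: Proposal G wins 36–6.
Proposal G vs Proposal C: Proposal G wins 28–14.
Proposal G vs Proposal H: Proposal G wins 27–15.
Proposal F vs Proposal A: Proposal A wins 34–8.
Proposal F vs Proposal D: Proposal D wins 23–19.
Proposal F vs Proposal C: Proposal F wins 29–13.
Proposal F vs Proposal H: Proposal F wins 29–13.
Proposal A vs Proposal D: Proposal A wins 36–6.
Proposal A vs Proposal C: Proposal A wins 30–12.
Proposal A vs Proposal H: Proposal A wins 39–3.
Proposal D vs Proposal C: Proposal C wins 23–19.
Proposal D vs Proposal H: Proposal H wins 23–19.
Proposal C vs Proposal H: Proposal C wins 25–17.
Proposal A beats each rival — Proposal G (26–16), Proposal F (34–8), Proposal D (36–6), Proposal C (30–12), Proposal H (39–3) — so Proposal A is the Condorcet winner.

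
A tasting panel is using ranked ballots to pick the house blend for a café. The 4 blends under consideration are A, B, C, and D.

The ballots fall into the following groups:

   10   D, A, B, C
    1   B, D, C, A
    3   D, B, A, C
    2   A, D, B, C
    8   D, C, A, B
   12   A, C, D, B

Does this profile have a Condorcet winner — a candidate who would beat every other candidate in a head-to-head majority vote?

Head-to-head results (36 voters total):
A vs B: A wins 32–4.
A vs C: A wins 27–9.
A vs D: D wins 22–14.
B vs C: C wins 20–16.
B vs D: D wins 35–1.
C vs D: D wins 24–12.
D beats each rival — A (22–14), B (35–1), C (24–12) — so D is the Condorcet winner.

Yes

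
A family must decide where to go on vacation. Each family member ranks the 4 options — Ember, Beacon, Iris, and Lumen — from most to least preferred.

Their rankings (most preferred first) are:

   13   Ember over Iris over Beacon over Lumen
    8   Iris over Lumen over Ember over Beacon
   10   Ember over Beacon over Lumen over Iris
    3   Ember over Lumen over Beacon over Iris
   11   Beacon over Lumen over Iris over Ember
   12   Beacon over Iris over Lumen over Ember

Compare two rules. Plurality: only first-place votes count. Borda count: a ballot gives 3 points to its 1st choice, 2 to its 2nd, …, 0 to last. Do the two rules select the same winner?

No

Plurality first-place counts: Ember 26, Beacon 23, Iris 8, Lumen 0 → Ember.
Borda totals: Ember 86, Beacon 105, Iris 85, Lumen 66 → Beacon.
The two rules disagree: plurality picks Ember, Borda picks Beacon.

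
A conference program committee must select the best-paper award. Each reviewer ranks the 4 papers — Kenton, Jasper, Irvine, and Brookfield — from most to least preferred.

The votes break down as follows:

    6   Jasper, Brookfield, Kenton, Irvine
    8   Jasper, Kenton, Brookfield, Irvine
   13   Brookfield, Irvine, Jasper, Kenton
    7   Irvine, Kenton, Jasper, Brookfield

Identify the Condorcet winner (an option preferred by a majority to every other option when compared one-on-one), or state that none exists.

There is no Condorcet winner

Head-to-head results (34 voters total):
Kenton vs Jasper: Jasper wins 27–7.
Kenton vs Irvine: Irvine wins 20–14.
Kenton vs Brookfield: Brookfield wins 19–15.
Jasper vs Irvine: Irvine wins 20–14.
Jasper vs Brookfield: Jasper wins 21–13.
Irvine vs Brookfield: Brookfield wins 27–7.
No candidate beats all others: Jasper beats Brookfield beats Irvine beats Jasper, a majority cycle.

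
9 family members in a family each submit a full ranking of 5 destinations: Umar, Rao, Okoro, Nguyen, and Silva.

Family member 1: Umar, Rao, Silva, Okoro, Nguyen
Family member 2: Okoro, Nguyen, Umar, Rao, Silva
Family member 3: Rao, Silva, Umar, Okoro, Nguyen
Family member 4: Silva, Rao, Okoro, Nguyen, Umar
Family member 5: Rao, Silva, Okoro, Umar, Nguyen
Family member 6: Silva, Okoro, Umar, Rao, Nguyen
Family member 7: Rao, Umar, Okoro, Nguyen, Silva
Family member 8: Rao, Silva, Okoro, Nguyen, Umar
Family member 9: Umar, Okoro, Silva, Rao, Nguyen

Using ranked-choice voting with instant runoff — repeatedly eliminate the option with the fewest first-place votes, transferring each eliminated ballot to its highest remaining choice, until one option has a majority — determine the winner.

Round 1: Rao 4, Umar 2, Silva 2, Okoro 1, Nguyen 0. Nguyen has the fewest and is eliminated.
Round 2: Rao 4, Umar 2, Silva 2, Okoro 1. Okoro has the fewest and is eliminated.
Round 3: Rao 4, Umar 3, Silva 2. Silva has the fewest and is eliminated.
Round 4: Rao 5, Umar 4. Rao has a majority.

Rao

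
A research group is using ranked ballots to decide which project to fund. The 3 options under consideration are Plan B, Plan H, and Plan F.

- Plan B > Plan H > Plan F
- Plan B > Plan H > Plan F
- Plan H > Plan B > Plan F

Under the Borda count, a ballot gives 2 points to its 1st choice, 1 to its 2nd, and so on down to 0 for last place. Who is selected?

Plan B

Borda scores:
  Plan B: 2 + 2 + 1 = 5
  Plan H: 1 + 1 + 2 = 4
  Plan F: 0 + 0 + 0 = 0
Plan B has the highest total.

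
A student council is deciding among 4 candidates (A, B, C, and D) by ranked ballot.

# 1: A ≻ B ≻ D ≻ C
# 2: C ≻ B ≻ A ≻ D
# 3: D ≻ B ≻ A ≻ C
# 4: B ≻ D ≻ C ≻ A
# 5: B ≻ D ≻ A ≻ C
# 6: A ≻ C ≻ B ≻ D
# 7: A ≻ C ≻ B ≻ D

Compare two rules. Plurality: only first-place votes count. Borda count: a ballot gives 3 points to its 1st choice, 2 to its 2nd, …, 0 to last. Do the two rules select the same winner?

Plurality first-place counts: A 3, B 2, C 1, D 1 → A.
Borda totals: A 12, B 14, C 8, D 8 → B.
The two rules disagree: plurality picks A, Borda picks B.

No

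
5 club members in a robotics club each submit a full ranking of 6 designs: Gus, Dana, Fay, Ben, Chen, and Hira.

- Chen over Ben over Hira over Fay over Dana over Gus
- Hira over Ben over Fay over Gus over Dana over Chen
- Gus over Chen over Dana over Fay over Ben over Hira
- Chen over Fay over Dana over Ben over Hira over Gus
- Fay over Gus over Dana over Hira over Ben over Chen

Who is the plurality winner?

First-place vote totals:
  Gus: 1
  Dana: 0
  Fay: 1
  Ben: 0
  Chen: 2
  Hira: 1
Chen has the most first-place votes.

Chen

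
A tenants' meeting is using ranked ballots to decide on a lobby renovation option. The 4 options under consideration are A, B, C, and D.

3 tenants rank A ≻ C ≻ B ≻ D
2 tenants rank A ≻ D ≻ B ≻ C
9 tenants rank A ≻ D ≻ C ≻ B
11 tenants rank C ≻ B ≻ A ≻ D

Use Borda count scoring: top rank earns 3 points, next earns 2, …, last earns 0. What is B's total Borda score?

Borda scores:
  A: 3·3 + 2·3 + 9·3 + 11·1 = 53
  B: 3·1 + 2·1 + 9·0 + 11·2 = 27
  C: 3·2 + 2·0 + 9·1 + 11·3 = 48
  D: 3·0 + 2·2 + 9·2 + 11·0 = 22

27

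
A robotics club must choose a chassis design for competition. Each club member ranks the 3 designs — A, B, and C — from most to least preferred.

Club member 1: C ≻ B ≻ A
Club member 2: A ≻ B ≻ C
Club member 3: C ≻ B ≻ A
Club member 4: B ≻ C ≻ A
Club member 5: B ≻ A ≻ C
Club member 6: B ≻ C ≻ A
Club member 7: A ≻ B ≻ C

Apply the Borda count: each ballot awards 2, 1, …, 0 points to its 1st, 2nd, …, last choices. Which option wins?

B

Borda scores:
  A: 0 + 2 + 0 + 0 + 1 + 0 + 2 = 5
  B: 1 + 1 + 1 + 2 + 2 + 2 + 1 = 10
  C: 2 + 0 + 2 + 1 + 0 + 1 + 0 = 6
B has the highest total.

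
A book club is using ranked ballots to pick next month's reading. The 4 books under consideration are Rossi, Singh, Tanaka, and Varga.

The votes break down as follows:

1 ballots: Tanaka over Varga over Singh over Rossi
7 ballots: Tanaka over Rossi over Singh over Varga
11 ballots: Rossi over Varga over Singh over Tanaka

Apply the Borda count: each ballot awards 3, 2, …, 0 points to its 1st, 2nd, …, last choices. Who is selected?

Borda scores:
  Rossi: 0 + 7·2 + 11·3 = 47
  Singh: 1 + 7·1 + 11·1 = 19
  Tanaka: 3 + 7·3 + 11·0 = 24
  Varga: 2 + 7·0 + 11·2 = 24
Rossi has the highest total.

Rossi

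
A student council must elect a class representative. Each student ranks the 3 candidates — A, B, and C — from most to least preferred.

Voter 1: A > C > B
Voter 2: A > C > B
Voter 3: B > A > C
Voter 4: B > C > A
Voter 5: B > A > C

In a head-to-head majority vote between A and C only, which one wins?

Ballots ranking A above C: 4.
Ballots ranking C above A: 1.
A wins the head-to-head, 4–1.

A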